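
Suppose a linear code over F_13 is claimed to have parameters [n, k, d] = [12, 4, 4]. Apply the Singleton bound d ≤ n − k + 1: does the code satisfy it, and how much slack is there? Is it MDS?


Singleton RHS = n − k + 1 = 9, slack = 5, bound satisfied, not MDS.

Singleton bound: d ≤ n − k + 1.
Here n = 12, k = 4, so n − k + 1 = 9.
Given d = 4, check d ≤ 9: YES.
Slack = (n − k + 1) − d = 5.
The code is NOT MDS (slack = 5 > 0).
Description: the claimed parameters are [12, 4, 4]_13; such a code would be non-MDS.


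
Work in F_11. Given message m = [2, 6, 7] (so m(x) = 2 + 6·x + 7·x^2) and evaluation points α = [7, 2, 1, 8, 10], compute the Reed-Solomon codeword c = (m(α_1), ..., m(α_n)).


c = [2, 9, 4, 3, 3]

Message polynomial: m(x) = 2 + 6·x + 7·x^2 (mod 11).
For each evaluation point α_i, compute m(α_i) mod 11:
  α_1 = 7: Horner steps 7 → 0 → 2, so m(7) = 2.
  α_2 = 2: Horner steps 7 → 9 → 9, so m(2) = 9.
  α_3 = 1: Horner steps 7 → 2 → 4, so m(1) = 4.
  α_4 = 8: Horner steps 7 → 7 → 3, so m(8) = 3.
  α_5 = 10: Horner steps 7 → 10 → 3, so m(10) = 3.
Codeword c = [2, 9, 4, 3, 3] ∈ F_11^5.


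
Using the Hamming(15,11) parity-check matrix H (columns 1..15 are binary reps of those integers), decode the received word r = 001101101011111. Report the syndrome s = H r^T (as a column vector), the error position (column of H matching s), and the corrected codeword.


s = (0, 1, 0, 0)^T, error position = 4, corrected codeword c = 001001101011111

Compute s = H r^T mod 2 one row at a time:
  s_1 = 0 + 1 + 0 + 1 + 1 + 1 + 1 + 1 = 6 ≡ 0 (mod 2).
  s_2 = 1 + 0 + 1 + 1 + 1 + 1 + 1 + 1 = 7 ≡ 1 (mod 2).
  s_3 = 0 + 1 + 1 + 1 + 0 + 1 + 1 + 1 = 6 ≡ 0 (mod 2).
  s_4 = 0 + 1 + 0 + 1 + 1 + 1 + 1 + 1 = 6 ≡ 0 (mod 2).
s = (0, 1, 0, 0)^T — this equals column 4 of H (binary 0100), so error is at position 4.
Correct: flip bit 4 of r = 001101101011111 to get c = 001001101011111.


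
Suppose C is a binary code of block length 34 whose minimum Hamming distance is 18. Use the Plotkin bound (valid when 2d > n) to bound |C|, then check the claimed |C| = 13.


Plotkin bound M ≤ 18; given |C| = 13 ≤ bound (satisfied).

Check applicability: 2d = 36, n = 34.
2d − n = 2 > 0, so Plotkin applies.
Compute d/(2d−n) = 18/2 ≈ 9.0000.
⌊d/(2d−n)⌋ = 9.
Plotkin bound: M ≤ 2·9 = 18.
Given |C| = 13, check: satisfied.
This |C| is below the Plotkin bound.


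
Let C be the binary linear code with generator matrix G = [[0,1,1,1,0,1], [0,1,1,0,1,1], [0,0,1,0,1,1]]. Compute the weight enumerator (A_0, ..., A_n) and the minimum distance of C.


Weight distribution: A_0 = 1, A_1 = 1, A_2 = 1, A_3 = 3, A_4 = 2. Minimum distance d = 1.

Enumerate all 2^3 = 8 messages m ∈ F_2^3.
For each, compute codeword c = mG in F_2^6, then tally its weight.
  m = 000 → c = 000000, weight = 0.
  m = 100 → c = 011101, weight = 4.
  m = 010 → c = 011011, weight = 4.
  m = 110 → c = 000110, weight = 2.
  m = 001 → c = 001011, weight = 3.
  m = 101 → c = 010110, weight = 3.
  m = 011 → c = 010000, weight = 1.
  m = 111 → c = 001101, weight = 3.
Tally weights:
  weight 0: 1 codewords.
  weight 1: 1 codewords.
  weight 2: 1 codewords.
  weight 3: 3 codewords.
  weight 4: 2 codewords.
Minimum distance d = smallest w > 0 with A_w > 0 = 1.
Sanity: Σ A_w = 8 = 2^3 = 8 ✓.


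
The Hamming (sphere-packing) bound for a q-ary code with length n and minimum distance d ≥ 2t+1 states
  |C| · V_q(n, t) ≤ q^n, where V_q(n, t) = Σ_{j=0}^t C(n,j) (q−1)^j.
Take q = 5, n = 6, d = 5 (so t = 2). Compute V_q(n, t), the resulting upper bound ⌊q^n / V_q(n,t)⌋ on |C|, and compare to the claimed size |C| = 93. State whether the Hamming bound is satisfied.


V_q(n, t) = 265, q^n = 15625, Hamming bound = 58, |C| = 93 > bound (violated).

Step 1: Compute V_q(n, t) = Σ_{j=0}^2 C(n, j) (q−1)^j.
  j = 0: C(6,0)·(4)^0 = 1·1 = 1.
  j = 1: C(6,1)·(4)^1 = 6·4 = 24.
  j = 2: C(6,2)·(4)^2 = 15·16 = 240.
  V_q(n, t) = 1 + 24 + 240 = 265.
Step 2: q^n = 5^6 = 15625.
Step 3: Hamming bound ⌊q^n / V_q(n,t)⌋ = ⌊15625/265⌋ = 58.
Step 4: Compare |C| = 93 to 58: violated.
The claimed |C| lies above the Hamming bound, so no 5-ary code of length 6 with d ≥ 5 can have 93 codewords.


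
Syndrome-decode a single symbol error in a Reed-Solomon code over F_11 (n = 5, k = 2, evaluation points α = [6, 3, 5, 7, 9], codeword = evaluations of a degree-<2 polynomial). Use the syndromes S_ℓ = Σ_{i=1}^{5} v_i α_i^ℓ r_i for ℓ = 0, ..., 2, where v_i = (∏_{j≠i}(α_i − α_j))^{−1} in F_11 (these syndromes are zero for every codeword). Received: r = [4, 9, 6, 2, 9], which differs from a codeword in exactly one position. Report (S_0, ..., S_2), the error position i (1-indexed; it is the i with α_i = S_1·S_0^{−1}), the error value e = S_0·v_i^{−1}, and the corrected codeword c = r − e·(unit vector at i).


S = (10, 8, 2), error at position 2, error magnitude e = 10, c = [4, 10, 6, 2, 9].

Step 1: column multipliers v_i = (∏_{j≠i}(α_i − α_j))^{−1} mod 11.
  i = 1 (α = 6): (6−3)(6−5)(6−7)(6−9) = 3·1·(−1)·(−3) = 9 ≡ 9, so v_1 = 9^{−1} = 5 (mod 11).
  i = 2 (α = 3): (3−6)(3−5)(3−7)(3−9) = (−3)·(−2)·(−4)·(−6) = 144 ≡ 1, so v_2 = 1^{−1} = 1 (mod 11).
  i = 3 (α = 5): (5−6)(5−3)(5−7)(5−9) = (−1)·2·(−2)·(−4) = −16 ≡ 6, so v_3 = 6^{−1} = 2 (mod 11).
  i = 4 (α = 7): (7−6)(7−3)(7−5)(7−9) = 1·4·2·(−2) = −16 ≡ 6, so v_4 = 6^{−1} = 2 (mod 11).
  i = 5 (α = 9): (9−6)(9−3)(9−5)(9−7) = 3·6·4·2 = 144 ≡ 1, so v_5 = 1^{−1} = 1 (mod 11).
  v = [5, 1, 2, 2, 1].
Step 2: syndromes of r = [4, 9, 6, 2, 9] (all sums mod 11).
  S_0 = Σ v_i r_i = 5·4 + 1·9 + 2·6 + 2·2 + 1·9 = 54 ≡ 10.
  S_1 = Σ v_i α_i r_i = 5·6·4 + 1·3·9 + 2·5·6 + 2·7·2 + 1·9·9 = 316 ≡ 8.
  α_i^2 mod 11 = [3, 9, 3, 5, 4].
  S_2 = Σ v_i α_i^2 r_i = 5·3·4 + 1·9·9 + 2·3·6 + 2·5·2 + 1·4·9 = 233 ≡ 2.
  S = (10, 8, 2) ≠ 0, so r is not a codeword (an error is present).
Step 3: locate the error. For a single error e at position i, S_ℓ = v_i·e·α_i^ℓ, so α_err = S_1/S_0.
  S_0^{−1} = 10^{−1} = 10 (mod 11), so α_err = 8·10 = 80 ≡ 3 = α_2. Error position i = 2.
  Consistency check: S_2/S_1 = 2·7 = 14 ≡ 3 = α_err ✓ (single-error assumption holds).
Step 4: error magnitude e = S_0/v_2 = S_0·∏_{j≠2}(α_2 − α_j) = 10·1 = 10 ≡ 10 (mod 11).
Step 5: correct position 2: c_2 = r_2 − e = 9 − 10 ≡ 10 (mod 11). Hence c = [4, 10, 6, 2, 9].
  Check: interpolating c through the α_i gives m(x) = 5 + 9·x (degree < 2) with m(α_i) = c_i for every i, so c is indeed a codeword.


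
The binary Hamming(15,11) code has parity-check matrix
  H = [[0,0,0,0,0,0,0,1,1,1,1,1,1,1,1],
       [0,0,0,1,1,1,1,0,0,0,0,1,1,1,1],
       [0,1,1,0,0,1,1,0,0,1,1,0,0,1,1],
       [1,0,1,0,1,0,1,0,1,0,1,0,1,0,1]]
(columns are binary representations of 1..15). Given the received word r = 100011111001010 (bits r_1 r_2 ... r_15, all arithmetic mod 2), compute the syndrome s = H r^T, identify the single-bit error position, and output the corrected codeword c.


s = (0, 1, 1, 0)^T, error position = 6, corrected codeword c = 100010111001010

Compute s = H r^T mod 2 one row at a time:
  s_1 = 1 + 1 + 0 + 0 + 1 + 0 + 1 + 0 = 4 ≡ 0 (mod 2).
  s_2 = 0 + 1 + 1 + 1 + 1 + 0 + 1 + 0 = 5 ≡ 1 (mod 2).
  s_3 = 0 + 0 + 1 + 1 + 0 + 0 + 1 + 0 = 3 ≡ 1 (mod 2).
  s_4 = 1 + 0 + 1 + 1 + 1 + 0 + 0 + 0 = 4 ≡ 0 (mod 2).
s = (0, 1, 1, 0)^T — this equals column 6 of H (binary 0110), so error is at position 6.
Correct: flip bit 6 of r = 100011111001010 to get c = 100010111001010.


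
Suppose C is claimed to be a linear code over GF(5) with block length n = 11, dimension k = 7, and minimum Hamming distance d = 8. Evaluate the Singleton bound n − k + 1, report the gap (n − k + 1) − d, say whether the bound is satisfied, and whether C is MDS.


Singleton RHS = n − k + 1 = 5, slack = -3, bound violated (no such code; not MDS).

Singleton bound: d ≤ n − k + 1.
Here n = 11, k = 7, so n − k + 1 = 5.
Given d = 8, check d ≤ 5: NO.
Slack = (n − k + 1) − d = -3.
The slack is negative: d = 8 exceeds n − k + 1 = 5 by 3, so the Singleton bound is violated and no linear [11, 7, 8]_5 code can exist. In particular it is not MDS (MDS requires d = n − k + 1 exactly).
Description: the claimed parameters are [11, 7, 8]_5; such a code would be impossible (violates the Singleton bound).


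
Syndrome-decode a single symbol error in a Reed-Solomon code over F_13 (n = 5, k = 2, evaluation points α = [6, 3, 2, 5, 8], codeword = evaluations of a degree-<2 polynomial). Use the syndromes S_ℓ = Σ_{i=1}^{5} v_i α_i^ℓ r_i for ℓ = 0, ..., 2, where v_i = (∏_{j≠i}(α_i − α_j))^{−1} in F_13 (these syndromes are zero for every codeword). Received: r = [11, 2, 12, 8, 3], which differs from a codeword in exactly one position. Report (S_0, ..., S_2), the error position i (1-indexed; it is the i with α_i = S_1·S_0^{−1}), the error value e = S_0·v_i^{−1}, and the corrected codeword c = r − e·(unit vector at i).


S = (7, 4, 6), error at position 5, error magnitude e = 12, c = [11, 2, 12, 8, 4].

Step 1: column multipliers v_i = (∏_{j≠i}(α_i − α_j))^{−1} mod 13.
  i = 1 (α = 6): (6−3)(6−2)(6−5)(6−8) = 3·4·1·(−2) = −24 ≡ 2, so v_1 = 2^{−1} = 7 (mod 13).
  i = 2 (α = 3): (3−6)(3−2)(3−5)(3−8) = (−3)·1·(−2)·(−5) = −30 ≡ 9, so v_2 = 9^{−1} = 3 (mod 13).
  i = 3 (α = 2): (2−6)(2−3)(2−5)(2−8) = (−4)·(−1)·(−3)·(−6) = 72 ≡ 7, so v_3 = 7^{−1} = 2 (mod 13).
  i = 4 (α = 5): (5−6)(5−3)(5−2)(5−8) = (−1)·2·3·(−3) = 18 ≡ 5, so v_4 = 5^{−1} = 8 (mod 13).
  i = 5 (α = 8): (8−6)(8−3)(8−2)(8−5) = 2·5·6·3 = 180 ≡ 11, so v_5 = 11^{−1} = 6 (mod 13).
  v = [7, 3, 2, 8, 6].
Step 2: syndromes of r = [11, 2, 12, 8, 3] (all sums mod 13).
  S_0 = Σ v_i r_i = 7·11 + 3·2 + 2·12 + 8·8 + 6·3 = 189 ≡ 7.
  S_1 = Σ v_i α_i r_i = 7·6·11 + 3·3·2 + 2·2·12 + 8·5·8 + 6·8·3 = 992 ≡ 4.
  α_i^2 mod 13 = [10, 9, 4, 12, 12].
  S_2 = Σ v_i α_i^2 r_i = 7·10·11 + 3·9·2 + 2·4·12 + 8·12·8 + 6·12·3 = 1904 ≡ 6.
  S = (7, 4, 6) ≠ 0, so r is not a codeword (an error is present).
Step 3: locate the error. For a single error e at position i, S_ℓ = v_i·e·α_i^ℓ, so α_err = S_1/S_0.
  S_0^{−1} = 7^{−1} = 2 (mod 13), so α_err = 4·2 = 8 ≡ 8 = α_5. Error position i = 5.
  Consistency check: S_2/S_1 = 6·10 = 60 ≡ 8 = α_err ✓ (single-error assumption holds).
Step 4: error magnitude e = S_0/v_5 = S_0·∏_{j≠5}(α_5 − α_j) = 7·11 = 77 ≡ 12 (mod 13).
Step 5: correct position 5: c_5 = r_5 − e = 3 − 12 ≡ 4 (mod 13). Hence c = [11, 2, 12, 8, 4].
  Check: interpolating c through the α_i gives m(x) = 6 + 3·x (degree < 2) with m(α_i) = c_i for every i, so c is indeed a codeword.


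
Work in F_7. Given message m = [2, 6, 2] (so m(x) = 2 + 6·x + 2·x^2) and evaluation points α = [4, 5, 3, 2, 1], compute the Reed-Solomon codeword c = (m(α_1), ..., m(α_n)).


c = [2, 5, 3, 1, 3]

Message polynomial: m(x) = 2 + 6·x + 2·x^2 (mod 7).
For each evaluation point α_i, compute m(α_i) mod 7:
  α_1 = 4: Horner steps 2 → 0 → 2, so m(4) = 2.
  α_2 = 5: Horner steps 2 → 2 → 5, so m(5) = 5.
  α_3 = 3: Horner steps 2 → 5 → 3, so m(3) = 3.
  α_4 = 2: Horner steps 2 → 3 → 1, so m(2) = 1.
  α_5 = 1: Horner steps 2 → 1 → 3, so m(1) = 3.
Codeword c = [2, 5, 3, 1, 3] ∈ F_7^5.


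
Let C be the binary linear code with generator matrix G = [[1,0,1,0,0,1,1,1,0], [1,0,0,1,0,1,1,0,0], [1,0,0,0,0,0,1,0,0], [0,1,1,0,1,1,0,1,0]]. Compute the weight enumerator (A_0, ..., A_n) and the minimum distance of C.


Weight distribution: A_0 = 1, A_2 = 3, A_3 = 2, A_4 = 3, A_5 = 4, A_6 = 1, A_7 = 2. Minimum distance d = 2.

Enumerate all 2^4 = 16 messages m ∈ F_2^4.
For each, compute codeword c = mG in F_2^9, then tally its weight.
  m = 0000 → c = 000000000, weight = 0.
  m = 1000 → c = 101001110, weight = 5.
  m = 0100 → c = 100101100, weight = 4.
  m = 1100 → c = 001100010, weight = 3.
  m = 0010 → c = 100000100, weight = 2.
  m = 1010 → c = 001001010, weight = 3.
  m = 0110 → c = 000101000, weight = 2.
  m = 1110 → c = 101100110, weight = 5.
  m = 0001 → c = 011011010, weight = 5.
  m = 1001 → c = 110010100, weight = 4.
  m = 0101 → c = 111110110, weight = 7.
  m = 1101 → c = 010111000, weight = 4.
  m = 0011 → c = 111011110, weight = 7.
  m = 1011 → c = 010010000, weight = 2.
  m = 0111 → c = 011110010, weight = 5.
  m = 1111 → c = 110111100, weight = 6.
Tally weights:
  weight 0: 1 codewords.
  weight 2: 3 codewords.
  weight 3: 2 codewords.
  weight 4: 3 codewords.
  weight 5: 4 codewords.
  weight 6: 1 codewords.
  weight 7: 2 codewords.
Minimum distance d = smallest w > 0 with A_w > 0 = 2.
Sanity: Σ A_w = 16 = 2^4 = 16 ✓.


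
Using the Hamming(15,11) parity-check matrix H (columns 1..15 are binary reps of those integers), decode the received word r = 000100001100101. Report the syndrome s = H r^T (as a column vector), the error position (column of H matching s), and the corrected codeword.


s = (0, 1, 0, 1)^T, error position = 5, corrected codeword c = 000110001100101

Compute s = H r^T mod 2 one row at a time:
  s_1 = 0 + 1 + 1 + 0 + 0 + 1 + 0 + 1 = 4 ≡ 0 (mod 2).
  s_2 = 1 + 0 + 0 + 0 + 0 + 1 + 0 + 1 = 3 ≡ 1 (mod 2).
  s_3 = 0 + 0 + 0 + 0 + 1 + 0 + 0 + 1 = 2 ≡ 0 (mod 2).
  s_4 = 0 + 0 + 0 + 0 + 1 + 0 + 1 + 1 = 3 ≡ 1 (mod 2).
s = (0, 1, 0, 1)^T — this equals column 5 of H (binary 0101), so error is at position 5.
Correct: flip bit 5 of r = 000100001100101 to get c = 000110001100101.


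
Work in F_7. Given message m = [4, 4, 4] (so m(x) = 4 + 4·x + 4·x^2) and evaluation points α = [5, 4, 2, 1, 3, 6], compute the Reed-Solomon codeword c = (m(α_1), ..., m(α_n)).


c = [5, 0, 0, 5, 3, 4]

Message polynomial: m(x) = 4 + 4·x + 4·x^2 (mod 7).
For each evaluation point α_i, compute m(α_i) mod 7:
  α_1 = 5: Horner steps 4 → 3 → 5, so m(5) = 5.
  α_2 = 4: Horner steps 4 → 6 → 0, so m(4) = 0.
  α_3 = 2: Horner steps 4 → 5 → 0, so m(2) = 0.
  α_4 = 1: Horner steps 4 → 1 → 5, so m(1) = 5.
  α_5 = 3: Horner steps 4 → 2 → 3, so m(3) = 3.
  α_6 = 6: Horner steps 4 → 0 → 4, so m(6) = 4.
Codeword c = [5, 0, 0, 5, 3, 4] ∈ F_7^6.


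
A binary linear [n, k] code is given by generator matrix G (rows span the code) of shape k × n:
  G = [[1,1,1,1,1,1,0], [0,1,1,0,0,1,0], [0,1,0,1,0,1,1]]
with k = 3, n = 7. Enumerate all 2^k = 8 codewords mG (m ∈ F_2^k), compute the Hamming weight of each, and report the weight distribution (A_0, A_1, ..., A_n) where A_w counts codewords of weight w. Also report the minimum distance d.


Weight distribution: A_0 = 1, A_3 = 3, A_4 = 2, A_5 = 1, A_6 = 1. Minimum distance d = 3.

Enumerate all 2^3 = 8 messages m ∈ F_2^3.
For each, compute codeword c = mG in F_2^7, then tally its weight.
  m = 000 → c = 0000000, weight = 0.
  m = 100 → c = 1111110, weight = 6.
  m = 010 → c = 0110010, weight = 3.
  m = 110 → c = 1001100, weight = 3.
  m = 001 → c = 0101011, weight = 4.
  m = 101 → c = 1010101, weight = 4.
  m = 011 → c = 0011001, weight = 3.
  m = 111 → c = 1100111, weight = 5.
Tally weights:
  weight 0: 1 codewords.
  weight 3: 3 codewords.
  weight 4: 2 codewords.
  weight 5: 1 codewords.
  weight 6: 1 codewords.
Minimum distance d = smallest w > 0 with A_w > 0 = 3.
Sanity: Σ A_w = 8 = 2^3 = 8 ✓.


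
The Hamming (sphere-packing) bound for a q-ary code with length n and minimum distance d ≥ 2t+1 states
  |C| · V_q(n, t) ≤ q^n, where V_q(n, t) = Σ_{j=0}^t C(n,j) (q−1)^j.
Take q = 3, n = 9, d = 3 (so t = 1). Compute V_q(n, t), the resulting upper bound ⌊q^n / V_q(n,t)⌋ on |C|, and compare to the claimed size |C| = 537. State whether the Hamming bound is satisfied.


V_q(n, t) = 19, q^n = 19683, Hamming bound = 1035, |C| = 537 ≤ bound (satisfied).

Step 1: Compute V_q(n, t) = Σ_{j=0}^1 C(n, j) (q−1)^j.
  j = 0: C(9,0)·(2)^0 = 1·1 = 1.
  j = 1: C(9,1)·(2)^1 = 9·2 = 18.
  V_q(n, t) = 1 + 18 = 19.
Step 2: q^n = 3^9 = 19683.
Step 3: Hamming bound ⌊q^n / V_q(n,t)⌋ = ⌊19683/19⌋ = 1035.
Step 4: Compare |C| = 537 to 1035: satisfied.
The claimed |C| lies below the Hamming bound.


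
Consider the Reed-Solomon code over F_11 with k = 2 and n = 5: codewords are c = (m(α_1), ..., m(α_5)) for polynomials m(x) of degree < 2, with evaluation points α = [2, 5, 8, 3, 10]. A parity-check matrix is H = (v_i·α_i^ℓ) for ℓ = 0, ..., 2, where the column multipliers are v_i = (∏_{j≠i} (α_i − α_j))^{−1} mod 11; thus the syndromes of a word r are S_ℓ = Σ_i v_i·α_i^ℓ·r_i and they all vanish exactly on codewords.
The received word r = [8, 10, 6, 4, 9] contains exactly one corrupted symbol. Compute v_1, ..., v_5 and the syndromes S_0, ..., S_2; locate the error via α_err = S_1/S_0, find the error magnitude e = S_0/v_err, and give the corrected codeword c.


S = (7, 2, 10), error at position 2, error magnitude e = 3, c = [8, 7, 6, 4, 9].

Step 1: column multipliers v_i = (∏_{j≠i}(α_i − α_j))^{−1} mod 11.
  i = 1 (α = 2): (2−5)(2−8)(2−3)(2−10) = (−3)·(−6)·(−1)·(−8) = 144 ≡ 1, so v_1 = 1^{−1} = 1 (mod 11).
  i = 2 (α = 5): (5−2)(5−8)(5−3)(5−10) = 3·(−3)·2·(−5) = 90 ≡ 2, so v_2 = 2^{−1} = 6 (mod 11).
  i = 3 (α = 8): (8−2)(8−5)(8−3)(8−10) = 6·3·5·(−2) = −180 ≡ 7, so v_3 = 7^{−1} = 8 (mod 11).
  i = 4 (α = 3): (3−2)(3−5)(3−8)(3−10) = 1·(−2)·(−5)·(−7) = −70 ≡ 7, so v_4 = 7^{−1} = 8 (mod 11).
  i = 5 (α = 10): (10−2)(10−5)(10−8)(10−3) = 8·5·2·7 = 560 ≡ 10, so v_5 = 10^{−1} = 10 (mod 11).
  v = [1, 6, 8, 8, 10].
Step 2: syndromes of r = [8, 10, 6, 4, 9] (all sums mod 11).
  S_0 = Σ v_i r_i = 1·8 + 6·10 + 8·6 + 8·4 + 10·9 = 238 ≡ 7.
  S_1 = Σ v_i α_i r_i = 1·2·8 + 6·5·10 + 8·8·6 + 8·3·4 + 10·10·9 = 1696 ≡ 2.
  α_i^2 mod 11 = [4, 3, 9, 9, 1].
  S_2 = Σ v_i α_i^2 r_i = 1·4·8 + 6·3·10 + 8·9·6 + 8·9·4 + 10·1·9 = 1022 ≡ 10.
  S = (7, 2, 10) ≠ 0, so r is not a codeword (an error is present).
Step 3: locate the error. For a single error e at position i, S_ℓ = v_i·e·α_i^ℓ, so α_err = S_1/S_0.
  S_0^{−1} = 7^{−1} = 8 (mod 11), so α_err = 2·8 = 16 ≡ 5 = α_2. Error position i = 2.
  Consistency check: S_2/S_1 = 10·6 = 60 ≡ 5 = α_err ✓ (single-error assumption holds).
Step 4: error magnitude e = S_0/v_2 = S_0·∏_{j≠2}(α_2 − α_j) = 7·2 = 14 ≡ 3 (mod 11).
Step 5: correct position 2: c_2 = r_2 − e = 10 − 3 ≡ 7 (mod 11). Hence c = [8, 7, 6, 4, 9].
  Check: interpolating c through the α_i gives m(x) = 5 + 7·x (degree < 2) with m(α_i) = c_i for every i, so c is indeed a codeword.


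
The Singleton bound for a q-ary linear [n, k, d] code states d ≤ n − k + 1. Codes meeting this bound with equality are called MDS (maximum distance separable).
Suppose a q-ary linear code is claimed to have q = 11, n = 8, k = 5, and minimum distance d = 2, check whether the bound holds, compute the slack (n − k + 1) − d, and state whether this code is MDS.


Singleton RHS = n − k + 1 = 4, slack = 2, bound satisfied, not MDS.

Singleton bound: d ≤ n − k + 1.
Here n = 8, k = 5, so n − k + 1 = 4.
Given d = 2, check d ≤ 4: YES.
Slack = (n − k + 1) − d = 2.
The code is NOT MDS (slack = 2 > 0).
Description: the claimed parameters are [8, 5, 2]_11; such a code would be non-MDS.


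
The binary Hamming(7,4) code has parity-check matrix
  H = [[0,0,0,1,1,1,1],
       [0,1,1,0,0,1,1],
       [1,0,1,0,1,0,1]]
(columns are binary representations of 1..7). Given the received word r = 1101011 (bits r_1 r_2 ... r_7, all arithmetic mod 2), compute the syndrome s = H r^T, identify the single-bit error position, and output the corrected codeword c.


s = (1, 1, 0)^T, error position = 6, corrected codeword c = 1101001

Compute s = H r^T mod 2 one row at a time:
  s_1 = 1 + 0 + 1 + 1 = 3 ≡ 1 (mod 2).
  s_2 = 1 + 0 + 1 + 1 = 3 ≡ 1 (mod 2).
  s_3 = 1 + 0 + 0 + 1 = 2 ≡ 0 (mod 2).
s = (1, 1, 0)^T — this equals column 6 of H (binary 110), so error is at position 6.
Correct: flip bit 6 of r = 1101011 to get c = 1101001.


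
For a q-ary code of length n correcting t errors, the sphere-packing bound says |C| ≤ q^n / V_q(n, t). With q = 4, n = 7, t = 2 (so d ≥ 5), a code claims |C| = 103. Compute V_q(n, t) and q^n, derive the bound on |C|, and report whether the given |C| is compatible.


V_q(n, t) = 211, q^n = 16384, Hamming bound = 77, |C| = 103 > bound (violated).

Step 1: Compute V_q(n, t) = Σ_{j=0}^2 C(n, j) (q−1)^j.
  j = 0: C(7,0)·(3)^0 = 1·1 = 1.
  j = 1: C(7,1)·(3)^1 = 7·3 = 21.
  j = 2: C(7,2)·(3)^2 = 21·9 = 189.
  V_q(n, t) = 1 + 21 + 189 = 211.
Step 2: q^n = 4^7 = 16384.
Step 3: Hamming bound ⌊q^n / V_q(n,t)⌋ = ⌊16384/211⌋ = 77.
Step 4: Compare |C| = 103 to 77: violated.
The claimed |C| lies above the Hamming bound, so no 4-ary code of length 7 with d ≥ 5 can have 103 codewords.


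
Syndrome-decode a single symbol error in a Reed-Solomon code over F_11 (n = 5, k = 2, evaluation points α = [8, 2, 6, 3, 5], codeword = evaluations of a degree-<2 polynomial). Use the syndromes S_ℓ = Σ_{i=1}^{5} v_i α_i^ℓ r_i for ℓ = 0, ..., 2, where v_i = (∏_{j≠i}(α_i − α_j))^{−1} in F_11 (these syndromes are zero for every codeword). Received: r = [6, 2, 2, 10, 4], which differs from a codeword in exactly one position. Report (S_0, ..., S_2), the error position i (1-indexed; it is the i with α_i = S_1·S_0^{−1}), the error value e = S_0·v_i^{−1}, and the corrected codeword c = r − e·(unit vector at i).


S = (5, 8, 4), error at position 3, error magnitude e = 1, c = [6, 2, 1, 10, 4].

Step 1: column multipliers v_i = (∏_{j≠i}(α_i − α_j))^{−1} mod 11.
  i = 1 (α = 8): (8−2)(8−6)(8−3)(8−5) = 6·2·5·3 = 180 ≡ 4, so v_1 = 4^{−1} = 3 (mod 11).
  i = 2 (α = 2): (2−8)(2−6)(2−3)(2−5) = (−6)·(−4)·(−1)·(−3) = 72 ≡ 6, so v_2 = 6^{−1} = 2 (mod 11).
  i = 3 (α = 6): (6−8)(6−2)(6−3)(6−5) = (−2)·4·3·1 = −24 ≡ 9, so v_3 = 9^{−1} = 5 (mod 11).
  i = 4 (α = 3): (3−8)(3−2)(3−6)(3−5) = (−5)·1·(−3)·(−2) = −30 ≡ 3, so v_4 = 3^{−1} = 4 (mod 11).
  i = 5 (α = 5): (5−8)(5−2)(5−6)(5−3) = (−3)·3·(−1)·2 = 18 ≡ 7, so v_5 = 7^{−1} = 8 (mod 11).
  v = [3, 2, 5, 4, 8].
Step 2: syndromes of r = [6, 2, 2, 10, 4] (all sums mod 11).
  S_0 = Σ v_i r_i = 3·6 + 2·2 + 5·2 + 4·10 + 8·4 = 104 ≡ 5.
  S_1 = Σ v_i α_i r_i = 3·8·6 + 2·2·2 + 5·6·2 + 4·3·10 + 8·5·4 = 492 ≡ 8.
  α_i^2 mod 11 = [9, 4, 3, 9, 3].
  S_2 = Σ v_i α_i^2 r_i = 3·9·6 + 2·4·2 + 5·3·2 + 4·9·10 + 8·3·4 = 664 ≡ 4.
  S = (5, 8, 4) ≠ 0, so r is not a codeword (an error is present).
Step 3: locate the error. For a single error e at position i, S_ℓ = v_i·e·α_i^ℓ, so α_err = S_1/S_0.
  S_0^{−1} = 5^{−1} = 9 (mod 11), so α_err = 8·9 = 72 ≡ 6 = α_3. Error position i = 3.
  Consistency check: S_2/S_1 = 4·7 = 28 ≡ 6 = α_err ✓ (single-error assumption holds).
Step 4: error magnitude e = S_0/v_3 = S_0·∏_{j≠3}(α_3 − α_j) = 5·9 = 45 ≡ 1 (mod 11).
Step 5: correct position 3: c_3 = r_3 − e = 2 − 1 ≡ 1 (mod 11). Hence c = [6, 2, 1, 10, 4].
  Check: interpolating c through the α_i gives m(x) = 8 + 8·x (degree < 2) with m(α_i) = c_i for every i, so c is indeed a codeword.


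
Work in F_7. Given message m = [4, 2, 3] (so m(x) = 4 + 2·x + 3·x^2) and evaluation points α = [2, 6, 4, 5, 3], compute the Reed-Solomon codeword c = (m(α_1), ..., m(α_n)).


c = [6, 5, 4, 5, 2]

Message polynomial: m(x) = 4 + 2·x + 3·x^2 (mod 7).
For each evaluation point α_i, compute m(α_i) mod 7:
  α_1 = 2: Horner steps 3 → 1 → 6, so m(2) = 6.
  α_2 = 6: Horner steps 3 → 6 → 5, so m(6) = 5.
  α_3 = 4: Horner steps 3 → 0 → 4, so m(4) = 4.
  α_4 = 5: Horner steps 3 → 3 → 5, so m(5) = 5.
  α_5 = 3: Horner steps 3 → 4 → 2, so m(3) = 2.
Codeword c = [6, 5, 4, 5, 2] ∈ F_7^5.


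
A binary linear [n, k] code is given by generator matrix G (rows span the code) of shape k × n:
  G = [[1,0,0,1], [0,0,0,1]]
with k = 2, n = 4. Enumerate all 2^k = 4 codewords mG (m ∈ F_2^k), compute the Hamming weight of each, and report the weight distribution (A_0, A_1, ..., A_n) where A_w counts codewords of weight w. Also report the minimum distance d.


Weight distribution: A_0 = 1, A_1 = 2, A_2 = 1. Minimum distance d = 1.

Enumerate all 2^2 = 4 messages m ∈ F_2^2.
For each, compute codeword c = mG in F_2^4, then tally its weight.
  m = 00 → c = 0000, weight = 0.
  m = 10 → c = 1001, weight = 2.
  m = 01 → c = 0001, weight = 1.
  m = 11 → c = 1000, weight = 1.
Tally weights:
  weight 0: 1 codewords.
  weight 1: 2 codewords.
  weight 2: 1 codewords.
Minimum distance d = smallest w > 0 with A_w > 0 = 1.
Sanity: Σ A_w = 4 = 2^2 = 4 ✓.


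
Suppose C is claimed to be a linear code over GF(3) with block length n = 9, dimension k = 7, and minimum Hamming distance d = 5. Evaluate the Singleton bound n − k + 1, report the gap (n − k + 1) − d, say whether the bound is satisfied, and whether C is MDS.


Singleton RHS = n − k + 1 = 3, slack = -2, bound violated (no such code; not MDS).

Singleton bound: d ≤ n − k + 1.
Here n = 9, k = 7, so n − k + 1 = 3.
Given d = 5, check d ≤ 3: NO.
Slack = (n − k + 1) − d = -2.
The slack is negative: d = 5 exceeds n − k + 1 = 3 by 2, so the Singleton bound is violated and no linear [9, 7, 5]_3 code can exist. In particular it is not MDS (MDS requires d = n − k + 1 exactly).
Description: the claimed parameters are [9, 7, 5]_3; such a code would be impossible (violates the Singleton bound).


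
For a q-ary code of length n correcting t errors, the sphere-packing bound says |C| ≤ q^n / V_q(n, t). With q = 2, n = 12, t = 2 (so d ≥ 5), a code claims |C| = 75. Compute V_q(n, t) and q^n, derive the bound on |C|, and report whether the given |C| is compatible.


V_q(n, t) = 79, q^n = 4096, Hamming bound = 51, |C| = 75 > bound (violated).

Step 1: Compute V_q(n, t) = Σ_{j=0}^2 C(n, j) (q−1)^j.
  j = 0: C(12,0)·(1)^0 = 1·1 = 1.
  j = 1: C(12,1)·(1)^1 = 12·1 = 12.
  j = 2: C(12,2)·(1)^2 = 66·1 = 66.
  V_q(n, t) = 1 + 12 + 66 = 79.
Step 2: q^n = 2^12 = 4096.
Step 3: Hamming bound ⌊q^n / V_q(n,t)⌋ = ⌊4096/79⌋ = 51.
Step 4: Compare |C| = 75 to 51: violated.
The claimed |C| lies above the Hamming bound, so no 2-ary code of length 12 with d ≥ 5 can have 75 codewords.


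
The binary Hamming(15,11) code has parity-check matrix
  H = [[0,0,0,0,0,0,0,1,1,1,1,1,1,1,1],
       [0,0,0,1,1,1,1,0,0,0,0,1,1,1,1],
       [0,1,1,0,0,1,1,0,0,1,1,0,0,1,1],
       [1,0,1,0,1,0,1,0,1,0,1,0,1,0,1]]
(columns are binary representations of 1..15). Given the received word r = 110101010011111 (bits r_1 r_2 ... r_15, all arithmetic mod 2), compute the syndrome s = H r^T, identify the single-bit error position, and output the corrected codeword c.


s = (0, 0, 1, 0)^T, error position = 2, corrected codeword c = 100101010011111

Compute s = H r^T mod 2 one row at a time:
  s_1 = 1 + 0 + 0 + 1 + 1 + 1 + 1 + 1 = 6 ≡ 0 (mod 2).
  s_2 = 1 + 0 + 1 + 0 + 1 + 1 + 1 + 1 = 6 ≡ 0 (mod 2).
  s_3 = 1 + 0 + 1 + 0 + 0 + 1 + 1 + 1 = 5 ≡ 1 (mod 2).
  s_4 = 1 + 0 + 0 + 0 + 0 + 1 + 1 + 1 = 4 ≡ 0 (mod 2).
s = (0, 0, 1, 0)^T — this equals column 2 of H (binary 0010), so error is at position 2.
Correct: flip bit 2 of r = 110101010011111 to get c = 100101010011111.


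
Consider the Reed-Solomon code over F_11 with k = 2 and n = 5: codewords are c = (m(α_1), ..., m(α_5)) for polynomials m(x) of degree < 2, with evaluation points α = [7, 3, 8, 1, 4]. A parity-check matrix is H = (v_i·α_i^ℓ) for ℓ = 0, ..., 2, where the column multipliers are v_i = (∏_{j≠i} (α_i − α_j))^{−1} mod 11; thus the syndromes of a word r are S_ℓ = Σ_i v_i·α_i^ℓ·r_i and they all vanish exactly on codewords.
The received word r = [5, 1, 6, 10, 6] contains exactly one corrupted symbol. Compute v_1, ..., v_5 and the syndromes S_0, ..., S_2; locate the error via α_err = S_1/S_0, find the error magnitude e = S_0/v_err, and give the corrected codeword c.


S = (5, 9, 3), error at position 5, error magnitude e = 4, c = [5, 1, 6, 10, 2].

Step 1: column multipliers v_i = (∏_{j≠i}(α_i − α_j))^{−1} mod 11.
  i = 1 (α = 7): (7−3)(7−8)(7−1)(7−4) = 4·(−1)·6·3 = −72 ≡ 5, so v_1 = 5^{−1} = 9 (mod 11).
  i = 2 (α = 3): (3−7)(3−8)(3−1)(3−4) = (−4)·(−5)·2·(−1) = −40 ≡ 4, so v_2 = 4^{−1} = 3 (mod 11).
  i = 3 (α = 8): (8−7)(8−3)(8−1)(8−4) = 1·5·7·4 = 140 ≡ 8, so v_3 = 8^{−1} = 7 (mod 11).
  i = 4 (α = 1): (1−7)(1−3)(1−8)(1−4) = (−6)·(−2)·(−7)·(−3) = 252 ≡ 10, so v_4 = 10^{−1} = 10 (mod 11).
  i = 5 (α = 4): (4−7)(4−3)(4−8)(4−1) = (−3)·1·(−4)·3 = 36 ≡ 3, so v_5 = 3^{−1} = 4 (mod 11).
  v = [9, 3, 7, 10, 4].
Step 2: syndromes of r = [5, 1, 6, 10, 6] (all sums mod 11).
  S_0 = Σ v_i r_i = 9·5 + 3·1 + 7·6 + 10·10 + 4·6 = 214 ≡ 5.
  S_1 = Σ v_i α_i r_i = 9·7·5 + 3·3·1 + 7·8·6 + 10·1·10 + 4·4·6 = 856 ≡ 9.
  α_i^2 mod 11 = [5, 9, 9, 1, 5].
  S_2 = Σ v_i α_i^2 r_i = 9·5·5 + 3·9·1 + 7·9·6 + 10·1·10 + 4·5·6 = 850 ≡ 3.
  S = (5, 9, 3) ≠ 0, so r is not a codeword (an error is present).
Step 3: locate the error. For a single error e at position i, S_ℓ = v_i·e·α_i^ℓ, so α_err = S_1/S_0.
  S_0^{−1} = 5^{−1} = 9 (mod 11), so α_err = 9·9 = 81 ≡ 4 = α_5. Error position i = 5.
  Consistency check: S_2/S_1 = 3·5 = 15 ≡ 4 = α_err ✓ (single-error assumption holds).
Step 4: error magnitude e = S_0/v_5 = S_0·∏_{j≠5}(α_5 − α_j) = 5·3 = 15 ≡ 4 (mod 11).
Step 5: correct position 5: c_5 = r_5 − e = 6 − 4 ≡ 2 (mod 11). Hence c = [5, 1, 6, 10, 2].
  Check: interpolating c through the α_i gives m(x) = 9 + 1·x (degree < 2) with m(α_i) = c_i for every i, so c is indeed a codeword.


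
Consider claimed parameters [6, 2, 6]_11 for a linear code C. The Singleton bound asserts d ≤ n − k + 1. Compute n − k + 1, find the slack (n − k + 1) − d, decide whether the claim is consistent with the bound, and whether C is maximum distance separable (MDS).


Singleton RHS = n − k + 1 = 5, slack = -1, bound violated (no such code; not MDS).

Singleton bound: d ≤ n − k + 1.
Here n = 6, k = 2, so n − k + 1 = 5.
Given d = 6, check d ≤ 5: NO.
Slack = (n − k + 1) − d = -1.
The slack is negative: d = 6 exceeds n − k + 1 = 5 by 1, so the Singleton bound is violated and no linear [6, 2, 6]_11 code can exist. In particular it is not MDS (MDS requires d = n − k + 1 exactly).
Description: the claimed parameters are [6, 2, 6]_11; such a code would be impossible (violates the Singleton bound).


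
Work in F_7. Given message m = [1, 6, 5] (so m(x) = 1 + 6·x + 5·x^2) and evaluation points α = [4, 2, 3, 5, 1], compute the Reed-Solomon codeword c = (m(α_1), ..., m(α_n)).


c = [0, 5, 1, 2, 5]

Message polynomial: m(x) = 1 + 6·x + 5·x^2 (mod 7).
For each evaluation point α_i, compute m(α_i) mod 7:
  α_1 = 4: Horner steps 5 → 5 → 0, so m(4) = 0.
  α_2 = 2: Horner steps 5 → 2 → 5, so m(2) = 5.
  α_3 = 3: Horner steps 5 → 0 → 1, so m(3) = 1.
  α_4 = 5: Horner steps 5 → 3 → 2, so m(5) = 2.
  α_5 = 1: Horner steps 5 → 4 → 5, so m(1) = 5.
Codeword c = [0, 5, 1, 2, 5] ∈ F_7^5.


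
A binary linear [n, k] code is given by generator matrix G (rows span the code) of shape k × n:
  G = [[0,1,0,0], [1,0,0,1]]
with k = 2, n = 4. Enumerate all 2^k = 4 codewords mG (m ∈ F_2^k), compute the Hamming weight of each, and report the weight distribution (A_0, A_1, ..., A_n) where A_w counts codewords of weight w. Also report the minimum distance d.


Weight distribution: A_0 = 1, A_1 = 1, A_2 = 1, A_3 = 1. Minimum distance d = 1.

Enumerate all 2^2 = 4 messages m ∈ F_2^2.
For each, compute codeword c = mG in F_2^4, then tally its weight.
  m = 00 → c = 0000, weight = 0.
  m = 10 → c = 0100, weight = 1.
  m = 01 → c = 1001, weight = 2.
  m = 11 → c = 1101, weight = 3.
Tally weights:
  weight 0: 1 codewords.
  weight 1: 1 codewords.
  weight 2: 1 codewords.
  weight 3: 1 codewords.
Minimum distance d = smallest w > 0 with A_w > 0 = 1.
Sanity: Σ A_w = 4 = 2^2 = 4 ✓.


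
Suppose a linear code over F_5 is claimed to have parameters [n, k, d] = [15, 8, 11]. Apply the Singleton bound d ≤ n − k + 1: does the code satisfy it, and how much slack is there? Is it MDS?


Singleton RHS = n − k + 1 = 8, slack = -3, bound violated (no such code; not MDS).

Singleton bound: d ≤ n − k + 1.
Here n = 15, k = 8, so n − k + 1 = 8.
Given d = 11, check d ≤ 8: NO.
Slack = (n − k + 1) − d = -3.
The slack is negative: d = 11 exceeds n − k + 1 = 8 by 3, so the Singleton bound is violated and no linear [15, 8, 11]_5 code can exist. In particular it is not MDS (MDS requires d = n − k + 1 exactly).
Description: the claimed parameters are [15, 8, 11]_5; such a code would be impossible (violates the Singleton bound).


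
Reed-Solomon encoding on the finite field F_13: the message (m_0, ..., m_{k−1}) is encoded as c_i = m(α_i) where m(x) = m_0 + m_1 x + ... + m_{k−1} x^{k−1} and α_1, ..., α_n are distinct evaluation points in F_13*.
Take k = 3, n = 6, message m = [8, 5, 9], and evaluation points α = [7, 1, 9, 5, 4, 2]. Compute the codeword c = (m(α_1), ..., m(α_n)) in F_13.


c = [3, 9, 2, 11, 3, 2]

Message polynomial: m(x) = 8 + 5·x + 9·x^2 (mod 13).
For each evaluation point α_i, compute m(α_i) mod 13:
  α_1 = 7: Horner steps 9 → 3 → 3, so m(7) = 3.
  α_2 = 1: Horner steps 9 → 1 → 9, so m(1) = 9.
  α_3 = 9: Horner steps 9 → 8 → 2, so m(9) = 2.
  α_4 = 5: Horner steps 9 → 11 → 11, so m(5) = 11.
  α_5 = 4: Horner steps 9 → 2 → 3, so m(4) = 3.
  α_6 = 2: Horner steps 9 → 10 → 2, so m(2) = 2.
Codeword c = [3, 9, 2, 11, 3, 2] ∈ F_13^6.


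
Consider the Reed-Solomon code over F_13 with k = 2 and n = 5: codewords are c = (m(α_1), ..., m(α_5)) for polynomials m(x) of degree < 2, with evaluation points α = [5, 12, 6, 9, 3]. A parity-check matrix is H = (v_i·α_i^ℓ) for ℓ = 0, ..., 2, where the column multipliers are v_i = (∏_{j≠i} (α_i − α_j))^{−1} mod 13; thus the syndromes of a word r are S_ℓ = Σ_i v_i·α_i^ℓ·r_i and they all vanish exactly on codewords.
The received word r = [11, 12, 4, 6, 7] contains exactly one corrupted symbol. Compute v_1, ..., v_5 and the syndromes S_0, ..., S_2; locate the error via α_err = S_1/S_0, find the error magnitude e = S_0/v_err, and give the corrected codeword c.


S = (2, 12, 7), error at position 3, error magnitude e = 4, c = [11, 12, 0, 6, 7].

Step 1: column multipliers v_i = (∏_{j≠i}(α_i − α_j))^{−1} mod 13.
  i = 1 (α = 5): (5−12)(5−6)(5−9)(5−3) = (−7)·(−1)·(−4)·2 = −56 ≡ 9, so v_1 = 9^{−1} = 3 (mod 13).
  i = 2 (α = 12): (12−5)(12−6)(12−9)(12−3) = 7·6·3·9 = 1134 ≡ 3, so v_2 = 3^{−1} = 9 (mod 13).
  i = 3 (α = 6): (6−5)(6−12)(6−9)(6−3) = 1·(−6)·(−3)·3 = 54 ≡ 2, so v_3 = 2^{−1} = 7 (mod 13).
  i = 4 (α = 9): (9−5)(9−12)(9−6)(9−3) = 4·(−3)·3·6 = −216 ≡ 5, so v_4 = 5^{−1} = 8 (mod 13).
  i = 5 (α = 3): (3−5)(3−12)(3−6)(3−9) = (−2)·(−9)·(−3)·(−6) = 324 ≡ 12, so v_5 = 12^{−1} = 12 (mod 13).
  v = [3, 9, 7, 8, 12].
Step 2: syndromes of r = [11, 12, 4, 6, 7] (all sums mod 13).
  S_0 = Σ v_i r_i = 3·11 + 9·12 + 7·4 + 8·6 + 12·7 = 301 ≡ 2.
  S_1 = Σ v_i α_i r_i = 3·5·11 + 9·12·12 + 7·6·4 + 8·9·6 + 12·3·7 = 2313 ≡ 12.
  α_i^2 mod 13 = [12, 1, 10, 3, 9].
  S_2 = Σ v_i α_i^2 r_i = 3·12·11 + 9·1·12 + 7·10·4 + 8·3·6 + 12·9·7 = 1684 ≡ 7.
  S = (2, 12, 7) ≠ 0, so r is not a codeword (an error is present).
Step 3: locate the error. For a single error e at position i, S_ℓ = v_i·e·α_i^ℓ, so α_err = S_1/S_0.
  S_0^{−1} = 2^{−1} = 7 (mod 13), so α_err = 12·7 = 84 ≡ 6 = α_3. Error position i = 3.
  Consistency check: S_2/S_1 = 7·12 = 84 ≡ 6 = α_err ✓ (single-error assumption holds).
Step 4: error magnitude e = S_0/v_3 = S_0·∏_{j≠3}(α_3 − α_j) = 2·2 = 4 ≡ 4 (mod 13).
Step 5: correct position 3: c_3 = r_3 − e = 4 − 4 ≡ 0 (mod 13). Hence c = [11, 12, 0, 6, 7].
  Check: interpolating c through the α_i gives m(x) = 1 + 2·x (degree < 2) with m(α_i) = c_i for every i, so c is indeed a codeword.


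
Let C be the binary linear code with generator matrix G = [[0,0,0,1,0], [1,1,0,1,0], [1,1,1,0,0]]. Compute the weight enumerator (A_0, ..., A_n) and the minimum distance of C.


Weight distribution: A_0 = 1, A_1 = 2, A_2 = 2, A_3 = 2, A_4 = 1. Minimum distance d = 1.

Enumerate all 2^3 = 8 messages m ∈ F_2^3.
For each, compute codeword c = mG in F_2^5, then tally its weight.
  m = 000 → c = 00000, weight = 0.
  m = 100 → c = 00010, weight = 1.
  m = 010 → c = 11010, weight = 3.
  m = 110 → c = 11000, weight = 2.
  m = 001 → c = 11100, weight = 3.
  m = 101 → c = 11110, weight = 4.
  m = 011 → c = 00110, weight = 2.
  m = 111 → c = 00100, weight = 1.
Tally weights:
  weight 0: 1 codewords.
  weight 1: 2 codewords.
  weight 2: 2 codewords.
  weight 3: 2 codewords.
  weight 4: 1 codewords.
Minimum distance d = smallest w > 0 with A_w > 0 = 1.
Sanity: Σ A_w = 8 = 2^3 = 8 ✓.


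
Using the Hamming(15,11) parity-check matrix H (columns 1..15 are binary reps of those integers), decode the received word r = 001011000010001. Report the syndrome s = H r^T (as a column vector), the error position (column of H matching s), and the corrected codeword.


s = (0, 1, 0, 0)^T, error position = 4, corrected codeword c = 001111000010001

Compute s = H r^T mod 2 one row at a time:
  s_1 = 0 + 0 + 0 + 1 + 0 + 0 + 0 + 1 = 2 ≡ 0 (mod 2).
  s_2 = 0 + 1 + 1 + 0 + 0 + 0 + 0 + 1 = 3 ≡ 1 (mod 2).
  s_3 = 0 + 1 + 1 + 0 + 0 + 1 + 0 + 1 = 4 ≡ 0 (mod 2).
  s_4 = 0 + 1 + 1 + 0 + 0 + 1 + 0 + 1 = 4 ≡ 0 (mod 2).
s = (0, 1, 0, 0)^T — this equals column 4 of H (binary 0100), so error is at position 4.
Correct: flip bit 4 of r = 001011000010001 to get c = 001111000010001.


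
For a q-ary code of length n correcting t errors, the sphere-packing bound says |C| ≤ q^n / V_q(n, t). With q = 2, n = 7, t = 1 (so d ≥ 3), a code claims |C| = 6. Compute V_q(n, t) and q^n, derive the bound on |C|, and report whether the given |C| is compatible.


V_q(n, t) = 8, q^n = 128, Hamming bound = 16, |C| = 6 ≤ bound (satisfied).

Step 1: Compute V_q(n, t) = Σ_{j=0}^1 C(n, j) (q−1)^j.
  j = 0: C(7,0)·(1)^0 = 1·1 = 1.
  j = 1: C(7,1)·(1)^1 = 7·1 = 7.
  V_q(n, t) = 1 + 7 = 8.
Step 2: q^n = 2^7 = 128.
Step 3: Hamming bound ⌊q^n / V_q(n,t)⌋ = ⌊128/8⌋ = 16.
Step 4: Compare |C| = 6 to 16: satisfied.
The claimed |C| lies below the Hamming bound.


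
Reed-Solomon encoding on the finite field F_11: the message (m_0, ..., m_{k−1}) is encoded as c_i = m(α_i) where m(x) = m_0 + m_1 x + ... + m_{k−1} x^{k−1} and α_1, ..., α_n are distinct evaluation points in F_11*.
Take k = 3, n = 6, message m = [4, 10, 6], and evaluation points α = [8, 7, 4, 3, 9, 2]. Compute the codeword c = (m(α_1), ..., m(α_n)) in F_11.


c = [6, 5, 8, 0, 8, 4]

Message polynomial: m(x) = 4 + 10·x + 6·x^2 (mod 11).
For each evaluation point α_i, compute m(α_i) mod 11:
  α_1 = 8: Horner steps 6 → 3 → 6, so m(8) = 6.
  α_2 = 7: Horner steps 6 → 8 → 5, so m(7) = 5.
  α_3 = 4: Horner steps 6 → 1 → 8, so m(4) = 8.
  α_4 = 3: Horner steps 6 → 6 → 0, so m(3) = 0.
  α_5 = 9: Horner steps 6 → 9 → 8, so m(9) = 8.
  α_6 = 2: Horner steps 6 → 0 → 4, so m(2) = 4.
Codeword c = [6, 5, 8, 0, 8, 4] ∈ F_11^6.


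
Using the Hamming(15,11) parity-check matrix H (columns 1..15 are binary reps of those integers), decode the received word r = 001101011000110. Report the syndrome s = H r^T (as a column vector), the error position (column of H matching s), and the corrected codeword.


s = (0, 0, 1, 1)^T, error position = 3, corrected codeword c = 000101011000110

Compute s = H r^T mod 2 one row at a time:
  s_1 = 1 + 1 + 0 + 0 + 0 + 1 + 1 + 0 = 4 ≡ 0 (mod 2).
  s_2 = 1 + 0 + 1 + 0 + 0 + 1 + 1 + 0 = 4 ≡ 0 (mod 2).
  s_3 = 0 + 1 + 1 + 0 + 0 + 0 + 1 + 0 = 3 ≡ 1 (mod 2).
  s_4 = 0 + 1 + 0 + 0 + 1 + 0 + 1 + 0 = 3 ≡ 1 (mod 2).
s = (0, 0, 1, 1)^T — this equals column 3 of H (binary 0011), so error is at position 3.
Correct: flip bit 3 of r = 001101011000110 to get c = 000101011000110.
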